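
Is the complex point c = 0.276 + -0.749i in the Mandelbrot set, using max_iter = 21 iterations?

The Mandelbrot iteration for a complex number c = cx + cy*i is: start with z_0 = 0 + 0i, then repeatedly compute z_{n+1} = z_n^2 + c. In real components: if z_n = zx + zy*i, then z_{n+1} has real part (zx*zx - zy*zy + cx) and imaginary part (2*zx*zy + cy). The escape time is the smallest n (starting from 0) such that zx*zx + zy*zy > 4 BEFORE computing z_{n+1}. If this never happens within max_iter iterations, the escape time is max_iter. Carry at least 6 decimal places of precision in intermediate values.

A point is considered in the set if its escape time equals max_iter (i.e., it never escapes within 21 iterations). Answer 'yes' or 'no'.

z_0 = 0 + 0i, c = 0.2760 + -0.7490i
Iter 1: z = 0.2760 + -0.7490i, |z|^2 = 0.6372
Iter 2: z = -0.2088 + -1.1624i, |z|^2 = 1.3949
Iter 3: z = -1.0317 + -0.2635i, |z|^2 = 1.1338
Iter 4: z = 1.2709 + -0.2053i, |z|^2 = 1.6574
Iter 5: z = 1.8491 + -1.2708i, |z|^2 = 5.0342
Escaped at iteration 5

Answer: no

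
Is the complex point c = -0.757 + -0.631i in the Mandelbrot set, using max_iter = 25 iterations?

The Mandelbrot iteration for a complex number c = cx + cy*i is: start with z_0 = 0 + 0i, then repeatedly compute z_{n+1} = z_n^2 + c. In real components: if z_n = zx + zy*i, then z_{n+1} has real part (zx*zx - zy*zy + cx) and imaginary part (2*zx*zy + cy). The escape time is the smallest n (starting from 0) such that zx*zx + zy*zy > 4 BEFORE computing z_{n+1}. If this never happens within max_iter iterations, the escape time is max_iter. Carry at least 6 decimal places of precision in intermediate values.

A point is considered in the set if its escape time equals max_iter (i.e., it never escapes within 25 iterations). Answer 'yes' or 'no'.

Answer: no

Derivation:
z_0 = 0 + 0i, c = -0.7570 + -0.6310i
Iter 1: z = -0.7570 + -0.6310i, |z|^2 = 0.9712
Iter 2: z = -0.5821 + 0.3243i, |z|^2 = 0.4440
Iter 3: z = -0.5233 + -1.0086i, |z|^2 = 1.2912
Iter 4: z = -1.5004 + 0.4247i, |z|^2 = 2.4315
Iter 5: z = 1.3138 + -1.9054i, |z|^2 = 5.3565
Escaped at iteration 5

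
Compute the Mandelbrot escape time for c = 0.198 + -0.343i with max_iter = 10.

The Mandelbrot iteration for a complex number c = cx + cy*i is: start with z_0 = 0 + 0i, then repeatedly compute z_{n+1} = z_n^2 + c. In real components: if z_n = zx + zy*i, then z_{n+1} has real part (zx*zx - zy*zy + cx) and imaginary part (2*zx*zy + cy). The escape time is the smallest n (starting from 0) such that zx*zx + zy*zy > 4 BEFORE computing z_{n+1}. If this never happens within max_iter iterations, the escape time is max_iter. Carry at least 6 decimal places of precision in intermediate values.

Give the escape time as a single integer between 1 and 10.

Answer: 10

Derivation:
z_0 = 0 + 0i, c = 0.1980 + -0.3430i
Iter 1: z = 0.1980 + -0.3430i, |z|^2 = 0.1569
Iter 2: z = 0.1196 + -0.4788i, |z|^2 = 0.2436
Iter 3: z = -0.0170 + -0.4575i, |z|^2 = 0.2096
Iter 4: z = -0.0110 + -0.3275i, |z|^2 = 0.1074
Iter 5: z = 0.0909 + -0.3358i, |z|^2 = 0.1210
Iter 6: z = 0.0935 + -0.4040i, |z|^2 = 0.1720
Iter 7: z = 0.0435 + -0.4186i, |z|^2 = 0.1771
Iter 8: z = 0.0247 + -0.3794i, |z|^2 = 0.1446
Iter 9: z = 0.0547 + -0.3617i, |z|^2 = 0.1338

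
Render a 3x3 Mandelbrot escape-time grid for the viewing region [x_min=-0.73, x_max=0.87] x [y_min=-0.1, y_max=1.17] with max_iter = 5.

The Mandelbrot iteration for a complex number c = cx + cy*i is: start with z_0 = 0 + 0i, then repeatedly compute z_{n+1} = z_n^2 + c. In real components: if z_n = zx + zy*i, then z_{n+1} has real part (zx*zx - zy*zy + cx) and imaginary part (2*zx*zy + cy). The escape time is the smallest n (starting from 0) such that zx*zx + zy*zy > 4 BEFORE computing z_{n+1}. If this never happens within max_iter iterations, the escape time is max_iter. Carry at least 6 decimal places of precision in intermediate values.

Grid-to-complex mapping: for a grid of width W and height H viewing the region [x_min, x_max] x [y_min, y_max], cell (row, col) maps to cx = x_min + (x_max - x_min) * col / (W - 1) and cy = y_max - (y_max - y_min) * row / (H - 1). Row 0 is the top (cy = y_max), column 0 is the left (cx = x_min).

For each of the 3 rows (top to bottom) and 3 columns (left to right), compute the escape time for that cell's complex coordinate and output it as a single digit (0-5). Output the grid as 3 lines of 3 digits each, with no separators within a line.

(row=0, col=0): c = -0.7300 + 1.1700i → escape time 3
(row=0, col=1): c = 0.0700 + 1.1700i → escape time 3
(row=0, col=2): c = 0.8700 + 1.1700i → escape time 2
(row=1, col=0): c = -0.7300 + 0.5350i → escape time 5
(row=1, col=1): c = 0.0700 + 0.5350i → escape time 5
(row=1, col=2): c = 0.8700 + 0.5350i → escape time 3
(row=2, col=0): c = -0.7300 + -0.1000i → escape time 5
(row=2, col=1): c = 0.0700 + -0.1000i → escape time 5
(row=2, col=2): c = 0.8700 + -0.1000i → escape time 3

Answer: 332
553
553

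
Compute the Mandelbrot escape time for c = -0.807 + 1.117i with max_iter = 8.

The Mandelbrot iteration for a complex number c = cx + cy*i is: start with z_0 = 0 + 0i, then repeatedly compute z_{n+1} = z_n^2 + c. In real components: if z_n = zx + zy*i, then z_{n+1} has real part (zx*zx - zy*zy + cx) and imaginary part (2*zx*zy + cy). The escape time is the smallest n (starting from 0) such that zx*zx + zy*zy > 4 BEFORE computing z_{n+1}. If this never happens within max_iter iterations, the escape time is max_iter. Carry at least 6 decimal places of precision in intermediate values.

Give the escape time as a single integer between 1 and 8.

Answer: 3

Derivation:
z_0 = 0 + 0i, c = -0.8070 + 1.1170i
Iter 1: z = -0.8070 + 1.1170i, |z|^2 = 1.8989
Iter 2: z = -1.4034 + -0.6858i, |z|^2 = 2.4400
Iter 3: z = 0.6923 + 3.0421i, |z|^2 = 9.7334
Escaped at iteration 3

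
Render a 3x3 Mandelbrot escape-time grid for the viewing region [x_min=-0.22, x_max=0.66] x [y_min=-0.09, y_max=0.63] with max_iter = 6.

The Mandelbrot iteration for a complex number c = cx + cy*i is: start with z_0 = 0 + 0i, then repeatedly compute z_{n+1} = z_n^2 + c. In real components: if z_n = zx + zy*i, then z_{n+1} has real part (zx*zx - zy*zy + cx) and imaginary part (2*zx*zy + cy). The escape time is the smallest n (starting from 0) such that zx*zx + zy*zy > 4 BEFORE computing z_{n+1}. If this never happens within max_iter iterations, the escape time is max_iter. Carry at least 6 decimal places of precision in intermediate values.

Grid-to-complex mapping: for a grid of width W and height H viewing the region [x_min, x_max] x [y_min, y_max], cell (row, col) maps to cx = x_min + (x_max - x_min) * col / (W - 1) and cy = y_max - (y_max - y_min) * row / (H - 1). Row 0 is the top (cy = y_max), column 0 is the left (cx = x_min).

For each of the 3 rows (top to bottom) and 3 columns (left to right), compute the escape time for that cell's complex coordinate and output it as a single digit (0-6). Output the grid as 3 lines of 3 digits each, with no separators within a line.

(row=0, col=0): c = -0.2200 + 0.6300i → escape time 6
(row=0, col=1): c = 0.2200 + 0.6300i → escape time 6
(row=0, col=2): c = 0.6600 + 0.6300i → escape time 3
(row=1, col=0): c = -0.2200 + 0.2700i → escape time 6
(row=1, col=1): c = 0.2200 + 0.2700i → escape time 6
(row=1, col=2): c = 0.6600 + 0.2700i → escape time 3
(row=2, col=0): c = -0.2200 + -0.0900i → escape time 6
(row=2, col=1): c = 0.2200 + -0.0900i → escape time 6
(row=2, col=2): c = 0.6600 + -0.0900i → escape time 4

Answer: 663
663
664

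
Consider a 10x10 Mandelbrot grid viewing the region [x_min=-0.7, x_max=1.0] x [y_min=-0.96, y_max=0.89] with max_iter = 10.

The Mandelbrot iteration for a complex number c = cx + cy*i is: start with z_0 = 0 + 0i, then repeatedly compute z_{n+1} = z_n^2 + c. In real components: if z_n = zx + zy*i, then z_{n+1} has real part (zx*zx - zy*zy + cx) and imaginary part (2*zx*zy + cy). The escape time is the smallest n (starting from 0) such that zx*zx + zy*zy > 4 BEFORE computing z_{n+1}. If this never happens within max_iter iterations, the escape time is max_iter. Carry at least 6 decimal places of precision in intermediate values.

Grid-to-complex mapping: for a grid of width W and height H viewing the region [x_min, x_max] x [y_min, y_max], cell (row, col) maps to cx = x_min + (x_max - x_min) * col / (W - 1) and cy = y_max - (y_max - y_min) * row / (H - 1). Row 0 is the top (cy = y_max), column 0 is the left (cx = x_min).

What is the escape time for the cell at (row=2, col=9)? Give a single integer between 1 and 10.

z_0 = 0 + 0i, c = 1.0000 + 0.4789i
Iter 1: z = 1.0000 + 0.4789i, |z|^2 = 1.2293
Iter 2: z = 1.7707 + 1.4367i, |z|^2 = 5.1993
Escaped at iteration 2

Answer: 2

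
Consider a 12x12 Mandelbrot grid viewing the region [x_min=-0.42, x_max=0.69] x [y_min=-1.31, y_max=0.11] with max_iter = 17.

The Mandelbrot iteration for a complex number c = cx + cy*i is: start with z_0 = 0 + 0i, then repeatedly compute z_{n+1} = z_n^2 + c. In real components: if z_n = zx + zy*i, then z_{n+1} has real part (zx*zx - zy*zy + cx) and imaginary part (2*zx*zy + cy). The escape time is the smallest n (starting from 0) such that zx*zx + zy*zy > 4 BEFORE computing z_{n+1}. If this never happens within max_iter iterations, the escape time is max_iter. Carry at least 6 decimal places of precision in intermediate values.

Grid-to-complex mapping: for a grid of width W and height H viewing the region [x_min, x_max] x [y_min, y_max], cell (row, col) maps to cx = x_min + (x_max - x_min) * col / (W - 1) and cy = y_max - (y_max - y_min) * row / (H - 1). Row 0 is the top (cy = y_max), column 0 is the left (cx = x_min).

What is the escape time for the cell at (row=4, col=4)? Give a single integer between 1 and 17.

z_0 = 0 + 0i, c = -0.0164 + -0.4064i
Iter 1: z = -0.0164 + -0.4064i, |z|^2 = 0.1654
Iter 2: z = -0.1812 + -0.3931i, |z|^2 = 0.1873
Iter 3: z = -0.1380 + -0.2639i, |z|^2 = 0.0887
Iter 4: z = -0.0670 + -0.3335i, |z|^2 = 0.1157
Iter 5: z = -0.1231 + -0.3617i, |z|^2 = 0.1460
Iter 6: z = -0.1320 + -0.3173i, |z|^2 = 0.1181
Iter 7: z = -0.0996 + -0.3226i, |z|^2 = 0.1140
Iter 8: z = -0.1105 + -0.3421i, |z|^2 = 0.1292
Iter 9: z = -0.1212 + -0.3308i, |z|^2 = 0.1241
Iter 10: z = -0.1111 + -0.3262i, |z|^2 = 0.1187
Iter 11: z = -0.1104 + -0.3339i, |z|^2 = 0.1237
Iter 12: z = -0.1157 + -0.3326i, |z|^2 = 0.1240
Iter 13: z = -0.1136 + -0.3294i, |z|^2 = 0.1214
Iter 14: z = -0.1120 + -0.3315i, |z|^2 = 0.1224
Iter 15: z = -0.1137 + -0.3321i, |z|^2 = 0.1232
Iter 16: z = -0.1137 + -0.3308i, |z|^2 = 0.1224

Answer: 17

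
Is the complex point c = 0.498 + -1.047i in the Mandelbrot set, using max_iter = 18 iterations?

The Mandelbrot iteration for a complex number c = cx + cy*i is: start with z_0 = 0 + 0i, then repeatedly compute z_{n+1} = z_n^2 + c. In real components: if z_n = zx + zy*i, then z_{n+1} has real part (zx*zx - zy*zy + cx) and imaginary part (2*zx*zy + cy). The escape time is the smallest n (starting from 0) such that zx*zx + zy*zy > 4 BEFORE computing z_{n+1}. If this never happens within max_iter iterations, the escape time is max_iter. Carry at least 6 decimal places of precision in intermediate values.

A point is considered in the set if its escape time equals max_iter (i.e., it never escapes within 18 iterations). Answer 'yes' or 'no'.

Answer: no

Derivation:
z_0 = 0 + 0i, c = 0.4980 + -1.0470i
Iter 1: z = 0.4980 + -1.0470i, |z|^2 = 1.3442
Iter 2: z = -0.3502 + -2.0898i, |z|^2 = 4.4900
Escaped at iteration 2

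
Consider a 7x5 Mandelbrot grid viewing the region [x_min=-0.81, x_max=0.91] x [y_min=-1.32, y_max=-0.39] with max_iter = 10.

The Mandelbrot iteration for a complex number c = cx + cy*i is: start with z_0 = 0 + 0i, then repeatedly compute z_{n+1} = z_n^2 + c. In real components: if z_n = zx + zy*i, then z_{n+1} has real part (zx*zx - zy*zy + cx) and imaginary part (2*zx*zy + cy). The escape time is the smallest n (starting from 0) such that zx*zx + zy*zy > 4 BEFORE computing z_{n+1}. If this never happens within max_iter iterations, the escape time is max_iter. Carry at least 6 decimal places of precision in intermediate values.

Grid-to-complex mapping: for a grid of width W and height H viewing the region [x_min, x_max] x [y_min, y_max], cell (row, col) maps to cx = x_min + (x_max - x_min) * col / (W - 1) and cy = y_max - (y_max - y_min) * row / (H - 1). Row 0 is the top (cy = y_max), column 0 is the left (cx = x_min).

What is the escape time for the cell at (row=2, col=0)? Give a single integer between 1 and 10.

Answer: 4

Derivation:
z_0 = 0 + 0i, c = -0.8100 + -0.8550i
Iter 1: z = -0.8100 + -0.8550i, |z|^2 = 1.3871
Iter 2: z = -0.8849 + 0.5301i, |z|^2 = 1.0641
Iter 3: z = -0.3079 + -1.7932i, |z|^2 = 3.3104
Iter 4: z = -3.9307 + 0.2493i, |z|^2 = 15.5129
Escaped at iteration 4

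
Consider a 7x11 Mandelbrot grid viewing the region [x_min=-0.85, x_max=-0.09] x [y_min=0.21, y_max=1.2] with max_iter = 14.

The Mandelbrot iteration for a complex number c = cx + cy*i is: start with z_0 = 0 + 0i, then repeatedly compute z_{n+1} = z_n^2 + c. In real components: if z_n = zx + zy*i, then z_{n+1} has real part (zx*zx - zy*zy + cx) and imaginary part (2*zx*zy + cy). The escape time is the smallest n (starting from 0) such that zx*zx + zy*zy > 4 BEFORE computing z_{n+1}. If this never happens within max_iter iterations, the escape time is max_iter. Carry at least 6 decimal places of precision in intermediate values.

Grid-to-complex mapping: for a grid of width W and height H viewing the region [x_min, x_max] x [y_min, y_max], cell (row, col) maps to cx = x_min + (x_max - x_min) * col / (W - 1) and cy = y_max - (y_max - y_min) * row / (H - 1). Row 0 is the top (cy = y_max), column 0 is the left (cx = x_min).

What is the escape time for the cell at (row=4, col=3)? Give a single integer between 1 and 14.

Answer: 6

Derivation:
z_0 = 0 + 0i, c = -0.4700 + 0.8040i
Iter 1: z = -0.4700 + 0.8040i, |z|^2 = 0.8673
Iter 2: z = -0.8955 + 0.0482i, |z|^2 = 0.8043
Iter 3: z = 0.3296 + 0.7176i, |z|^2 = 0.6236
Iter 4: z = -0.8763 + 1.2771i, |z|^2 = 2.3988
Iter 5: z = -1.3330 + -1.4342i, |z|^2 = 3.8339
Iter 6: z = -0.7500 + 4.6276i, |z|^2 = 21.9774
Escaped at iteration 6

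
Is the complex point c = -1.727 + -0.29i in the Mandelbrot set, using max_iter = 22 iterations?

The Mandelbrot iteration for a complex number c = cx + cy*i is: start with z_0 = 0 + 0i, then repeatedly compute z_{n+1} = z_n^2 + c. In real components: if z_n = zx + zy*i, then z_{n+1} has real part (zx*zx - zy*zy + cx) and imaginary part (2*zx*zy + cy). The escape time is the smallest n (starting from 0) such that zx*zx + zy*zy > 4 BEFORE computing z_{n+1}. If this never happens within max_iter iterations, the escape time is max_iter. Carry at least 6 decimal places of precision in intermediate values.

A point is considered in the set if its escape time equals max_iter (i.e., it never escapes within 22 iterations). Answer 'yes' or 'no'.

Answer: no

Derivation:
z_0 = 0 + 0i, c = -1.7270 + -0.2900i
Iter 1: z = -1.7270 + -0.2900i, |z|^2 = 3.0666
Iter 2: z = 1.1714 + 0.7117i, |z|^2 = 1.8787
Iter 3: z = -0.8612 + 1.3773i, |z|^2 = 2.6387
Iter 4: z = -2.8823 + -2.6623i, |z|^2 = 15.3958
Escaped at iteration 4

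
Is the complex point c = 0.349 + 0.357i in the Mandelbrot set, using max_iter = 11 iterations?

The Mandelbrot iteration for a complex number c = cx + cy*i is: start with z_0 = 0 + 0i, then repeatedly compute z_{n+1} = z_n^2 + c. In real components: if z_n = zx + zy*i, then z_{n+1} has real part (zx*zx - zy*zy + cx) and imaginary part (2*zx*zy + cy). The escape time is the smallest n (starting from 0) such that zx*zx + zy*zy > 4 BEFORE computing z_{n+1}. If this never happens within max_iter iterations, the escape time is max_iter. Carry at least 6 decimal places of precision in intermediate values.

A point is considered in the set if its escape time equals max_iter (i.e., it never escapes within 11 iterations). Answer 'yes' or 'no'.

Answer: yes

Derivation:
z_0 = 0 + 0i, c = 0.3490 + 0.3570i
Iter 1: z = 0.3490 + 0.3570i, |z|^2 = 0.2492
Iter 2: z = 0.3434 + 0.6062i, |z|^2 = 0.4854
Iter 3: z = 0.0994 + 0.7733i, |z|^2 = 0.6078
Iter 4: z = -0.2391 + 0.5108i, |z|^2 = 0.3180
Iter 5: z = 0.1453 + 0.1128i, |z|^2 = 0.0338
Iter 6: z = 0.3574 + 0.3898i, |z|^2 = 0.2796
Iter 7: z = 0.3248 + 0.6356i, |z|^2 = 0.5095
Iter 8: z = 0.0505 + 0.7699i, |z|^2 = 0.5953
Iter 9: z = -0.2412 + 0.4348i, |z|^2 = 0.2472
Iter 10: z = 0.2181 + 0.1473i, |z|^2 = 0.0693
Did not escape in 11 iterations → in set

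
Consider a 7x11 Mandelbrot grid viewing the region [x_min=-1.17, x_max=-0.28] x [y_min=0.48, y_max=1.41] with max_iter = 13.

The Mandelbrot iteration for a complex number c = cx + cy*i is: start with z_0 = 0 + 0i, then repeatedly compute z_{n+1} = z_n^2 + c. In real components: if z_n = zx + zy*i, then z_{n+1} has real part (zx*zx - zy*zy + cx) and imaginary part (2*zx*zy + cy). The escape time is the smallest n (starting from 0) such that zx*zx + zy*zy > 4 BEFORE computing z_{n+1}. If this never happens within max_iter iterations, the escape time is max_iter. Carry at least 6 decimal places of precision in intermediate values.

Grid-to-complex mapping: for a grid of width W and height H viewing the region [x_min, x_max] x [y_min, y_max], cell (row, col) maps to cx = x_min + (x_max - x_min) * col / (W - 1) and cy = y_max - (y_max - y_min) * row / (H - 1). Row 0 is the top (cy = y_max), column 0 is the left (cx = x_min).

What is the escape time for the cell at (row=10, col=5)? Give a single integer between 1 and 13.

z_0 = 0 + 0i, c = -0.4283 + 0.4800i
Iter 1: z = -0.4283 + 0.4800i, |z|^2 = 0.4139
Iter 2: z = -0.4753 + 0.0688i, |z|^2 = 0.2306
Iter 3: z = -0.2072 + 0.4146i, |z|^2 = 0.2148
Iter 4: z = -0.5573 + 0.3082i, |z|^2 = 0.4056
Iter 5: z = -0.2127 + 0.1365i, |z|^2 = 0.0639
Iter 6: z = -0.4017 + 0.4219i, |z|^2 = 0.3394
Iter 7: z = -0.4450 + 0.1410i, |z|^2 = 0.2179
Iter 8: z = -0.2502 + 0.3545i, |z|^2 = 0.1883
Iter 9: z = -0.4914 + 0.3026i, |z|^2 = 0.3330
Iter 10: z = -0.2784 + 0.1826i, |z|^2 = 0.1109
Iter 11: z = -0.3842 + 0.3783i, |z|^2 = 0.2907
Iter 12: z = -0.4239 + 0.1893i, |z|^2 = 0.2155

Answer: 13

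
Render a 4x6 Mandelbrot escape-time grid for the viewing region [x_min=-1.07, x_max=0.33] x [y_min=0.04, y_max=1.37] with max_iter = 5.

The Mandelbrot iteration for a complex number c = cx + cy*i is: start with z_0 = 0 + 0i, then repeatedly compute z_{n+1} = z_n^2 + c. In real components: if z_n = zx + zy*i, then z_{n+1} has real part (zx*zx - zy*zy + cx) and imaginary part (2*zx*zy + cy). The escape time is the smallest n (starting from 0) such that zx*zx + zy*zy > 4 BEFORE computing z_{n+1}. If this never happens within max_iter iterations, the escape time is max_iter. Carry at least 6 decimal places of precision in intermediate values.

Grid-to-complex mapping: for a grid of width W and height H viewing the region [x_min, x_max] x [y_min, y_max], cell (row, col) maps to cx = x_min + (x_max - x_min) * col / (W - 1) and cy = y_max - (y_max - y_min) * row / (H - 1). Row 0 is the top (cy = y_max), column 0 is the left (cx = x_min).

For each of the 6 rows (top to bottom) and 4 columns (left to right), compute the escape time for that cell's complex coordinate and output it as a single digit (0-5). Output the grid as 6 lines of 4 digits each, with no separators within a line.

Answer: 2222
3353
3454
4555
5555
5555

Derivation:
(row=0, col=0): c = -1.0700 + 1.3700i → escape time 2
(row=0, col=1): c = -0.6033 + 1.3700i → escape time 2
(row=0, col=2): c = -0.1367 + 1.3700i → escape time 2
(row=0, col=3): c = 0.3300 + 1.3700i → escape time 2
(row=1, col=0): c = -1.0700 + 1.1040i → escape time 3
(row=1, col=1): c = -0.6033 + 1.1040i → escape time 3
(row=1, col=2): c = -0.1367 + 1.1040i → escape time 5
(row=1, col=3): c = 0.3300 + 1.1040i → escape time 3
(row=2, col=0): c = -1.0700 + 0.8380i → escape time 3
(row=2, col=1): c = -0.6033 + 0.8380i → escape time 4
(row=2, col=2): c = -0.1367 + 0.8380i → escape time 5
(row=2, col=3): c = 0.3300 + 0.8380i → escape time 4
(row=3, col=0): c = -1.0700 + 0.5720i → escape time 4
(row=3, col=1): c = -0.6033 + 0.5720i → escape time 5
(row=3, col=2): c = -0.1367 + 0.5720i → escape time 5
(row=3, col=3): c = 0.3300 + 0.5720i → escape time 5
(row=4, col=0): c = -1.0700 + 0.3060i → escape time 5
(row=4, col=1): c = -0.6033 + 0.3060i → escape time 5
(row=4, col=2): c = -0.1367 + 0.3060i → escape time 5
(row=4, col=3): c = 0.3300 + 0.3060i → escape time 5
(row=5, col=0): c = -1.0700 + 0.0400i → escape time 5
(row=5, col=1): c = -0.6033 + 0.0400i → escape time 5
(row=5, col=2): c = -0.1367 + 0.0400i → escape time 5
(row=5, col=3): c = 0.3300 + 0.0400i → escape time 5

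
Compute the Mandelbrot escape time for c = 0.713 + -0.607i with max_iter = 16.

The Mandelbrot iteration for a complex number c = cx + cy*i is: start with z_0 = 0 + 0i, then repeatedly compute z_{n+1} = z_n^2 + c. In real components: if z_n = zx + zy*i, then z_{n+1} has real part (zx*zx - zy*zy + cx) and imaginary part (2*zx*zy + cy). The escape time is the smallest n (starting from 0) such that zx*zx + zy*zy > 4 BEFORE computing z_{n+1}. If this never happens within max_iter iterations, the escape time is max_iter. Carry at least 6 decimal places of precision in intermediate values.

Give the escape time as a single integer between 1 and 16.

z_0 = 0 + 0i, c = 0.7130 + -0.6070i
Iter 1: z = 0.7130 + -0.6070i, |z|^2 = 0.8768
Iter 2: z = 0.8529 + -1.4726i, |z|^2 = 2.8960
Iter 3: z = -0.7280 + -3.1190i, |z|^2 = 10.2581
Escaped at iteration 3

Answer: 3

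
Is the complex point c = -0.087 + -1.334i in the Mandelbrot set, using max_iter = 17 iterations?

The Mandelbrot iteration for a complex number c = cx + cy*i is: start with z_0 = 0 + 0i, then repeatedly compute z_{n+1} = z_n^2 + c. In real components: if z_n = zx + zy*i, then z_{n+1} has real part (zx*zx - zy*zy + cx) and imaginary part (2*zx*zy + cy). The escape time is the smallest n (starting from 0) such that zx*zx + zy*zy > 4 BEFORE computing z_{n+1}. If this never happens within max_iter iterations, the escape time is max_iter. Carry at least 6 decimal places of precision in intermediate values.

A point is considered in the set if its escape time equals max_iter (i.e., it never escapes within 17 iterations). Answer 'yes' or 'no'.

z_0 = 0 + 0i, c = -0.0870 + -1.3340i
Iter 1: z = -0.0870 + -1.3340i, |z|^2 = 1.7871
Iter 2: z = -1.8590 + -1.1019i, |z|^2 = 4.6700
Escaped at iteration 2

Answer: no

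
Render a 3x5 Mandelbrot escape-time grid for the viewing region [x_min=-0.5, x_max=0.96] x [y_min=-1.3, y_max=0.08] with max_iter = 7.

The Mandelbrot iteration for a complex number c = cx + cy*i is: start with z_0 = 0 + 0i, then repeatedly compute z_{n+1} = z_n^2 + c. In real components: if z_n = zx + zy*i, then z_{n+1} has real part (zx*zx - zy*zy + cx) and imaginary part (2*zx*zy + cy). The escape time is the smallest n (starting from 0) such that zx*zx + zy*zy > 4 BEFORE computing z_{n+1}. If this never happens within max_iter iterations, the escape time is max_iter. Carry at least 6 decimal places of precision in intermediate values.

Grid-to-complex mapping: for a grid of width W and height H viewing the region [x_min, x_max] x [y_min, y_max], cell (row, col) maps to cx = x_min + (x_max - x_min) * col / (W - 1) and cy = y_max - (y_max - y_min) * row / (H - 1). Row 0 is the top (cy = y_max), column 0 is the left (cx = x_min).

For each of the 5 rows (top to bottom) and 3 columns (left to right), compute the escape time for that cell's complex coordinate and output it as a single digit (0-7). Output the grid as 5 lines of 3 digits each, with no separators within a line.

(row=0, col=0): c = -0.5000 + 0.0800i → escape time 7
(row=0, col=1): c = 0.2300 + 0.0800i → escape time 7
(row=0, col=2): c = 0.9600 + 0.0800i → escape time 3
(row=1, col=0): c = -0.5000 + -0.2650i → escape time 7
(row=1, col=1): c = 0.2300 + -0.2650i → escape time 7
(row=1, col=2): c = 0.9600 + -0.2650i → escape time 3
(row=2, col=0): c = -0.5000 + -0.6100i → escape time 7
(row=2, col=1): c = 0.2300 + -0.6100i → escape time 7
(row=2, col=2): c = 0.9600 + -0.6100i → escape time 2
(row=3, col=0): c = -0.5000 + -0.9550i → escape time 4
(row=3, col=1): c = 0.2300 + -0.9550i → escape time 4
(row=3, col=2): c = 0.9600 + -0.9550i → escape time 2
(row=4, col=0): c = -0.5000 + -1.3000i → escape time 3
(row=4, col=1): c = 0.2300 + -1.3000i → escape time 2
(row=4, col=2): c = 0.9600 + -1.3000i → escape time 2

Answer: 773
773
772
442
322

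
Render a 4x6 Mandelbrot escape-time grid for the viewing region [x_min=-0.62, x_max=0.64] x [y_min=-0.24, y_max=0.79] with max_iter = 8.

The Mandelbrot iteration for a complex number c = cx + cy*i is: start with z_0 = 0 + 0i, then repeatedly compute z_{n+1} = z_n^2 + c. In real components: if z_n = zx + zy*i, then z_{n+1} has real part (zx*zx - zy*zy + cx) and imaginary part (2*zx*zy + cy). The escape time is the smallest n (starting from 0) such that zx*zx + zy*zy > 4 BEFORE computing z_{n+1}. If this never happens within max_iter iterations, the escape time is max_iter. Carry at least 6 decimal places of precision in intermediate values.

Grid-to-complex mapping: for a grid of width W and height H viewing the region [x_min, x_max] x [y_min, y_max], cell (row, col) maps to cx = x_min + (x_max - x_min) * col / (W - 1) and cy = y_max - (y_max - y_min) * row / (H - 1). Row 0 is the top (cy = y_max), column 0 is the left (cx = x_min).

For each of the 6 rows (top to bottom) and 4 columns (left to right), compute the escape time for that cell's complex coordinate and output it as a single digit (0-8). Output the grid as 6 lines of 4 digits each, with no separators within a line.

(row=0, col=0): c = -0.6200 + 0.7900i → escape time 4
(row=0, col=1): c = -0.2000 + 0.7900i → escape time 8
(row=0, col=2): c = 0.2200 + 0.7900i → escape time 5
(row=0, col=3): c = 0.6400 + 0.7900i → escape time 3
(row=1, col=0): c = -0.6200 + 0.5840i → escape time 8
(row=1, col=1): c = -0.2000 + 0.5840i → escape time 8
(row=1, col=2): c = 0.2200 + 0.5840i → escape time 8
(row=1, col=3): c = 0.6400 + 0.5840i → escape time 3
(row=2, col=0): c = -0.6200 + 0.3780i → escape time 8
(row=2, col=1): c = -0.2000 + 0.3780i → escape time 8
(row=2, col=2): c = 0.2200 + 0.3780i → escape time 8
(row=2, col=3): c = 0.6400 + 0.3780i → escape time 3
(row=3, col=0): c = -0.6200 + 0.1720i → escape time 8
(row=3, col=1): c = -0.2000 + 0.1720i → escape time 8
(row=3, col=2): c = 0.2200 + 0.1720i → escape time 8
(row=3, col=3): c = 0.6400 + 0.1720i → escape time 4
(row=4, col=0): c = -0.6200 + -0.0340i → escape time 8
(row=4, col=1): c = -0.2000 + -0.0340i → escape time 8
(row=4, col=2): c = 0.2200 + -0.0340i → escape time 8
(row=4, col=3): c = 0.6400 + -0.0340i → escape time 4
(row=5, col=0): c = -0.6200 + -0.2400i → escape time 8
(row=5, col=1): c = -0.2000 + -0.2400i → escape time 8
(row=5, col=2): c = 0.2200 + -0.2400i → escape time 8
(row=5, col=3): c = 0.6400 + -0.2400i → escape time 4

Answer: 4853
8883
8883
8884
8884
8884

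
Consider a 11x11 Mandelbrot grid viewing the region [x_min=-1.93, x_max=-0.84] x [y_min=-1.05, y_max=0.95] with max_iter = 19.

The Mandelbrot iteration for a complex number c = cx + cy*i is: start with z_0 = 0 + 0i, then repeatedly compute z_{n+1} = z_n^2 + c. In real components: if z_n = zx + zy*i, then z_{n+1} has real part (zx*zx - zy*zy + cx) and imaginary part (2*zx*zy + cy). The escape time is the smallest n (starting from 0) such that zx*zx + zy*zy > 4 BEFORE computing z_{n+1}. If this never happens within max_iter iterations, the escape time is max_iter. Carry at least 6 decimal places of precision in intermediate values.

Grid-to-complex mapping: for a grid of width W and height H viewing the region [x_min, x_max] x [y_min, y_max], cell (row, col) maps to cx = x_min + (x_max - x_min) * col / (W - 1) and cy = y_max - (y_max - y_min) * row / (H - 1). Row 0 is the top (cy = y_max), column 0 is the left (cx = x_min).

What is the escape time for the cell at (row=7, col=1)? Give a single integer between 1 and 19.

Answer: 3

Derivation:
z_0 = 0 + 0i, c = -1.8210 + -0.4500i
Iter 1: z = -1.8210 + -0.4500i, |z|^2 = 3.5185
Iter 2: z = 1.2925 + 1.1889i, |z|^2 = 3.0841
Iter 3: z = -1.5638 + 2.6234i, |z|^2 = 9.3278
Escaped at iteration 3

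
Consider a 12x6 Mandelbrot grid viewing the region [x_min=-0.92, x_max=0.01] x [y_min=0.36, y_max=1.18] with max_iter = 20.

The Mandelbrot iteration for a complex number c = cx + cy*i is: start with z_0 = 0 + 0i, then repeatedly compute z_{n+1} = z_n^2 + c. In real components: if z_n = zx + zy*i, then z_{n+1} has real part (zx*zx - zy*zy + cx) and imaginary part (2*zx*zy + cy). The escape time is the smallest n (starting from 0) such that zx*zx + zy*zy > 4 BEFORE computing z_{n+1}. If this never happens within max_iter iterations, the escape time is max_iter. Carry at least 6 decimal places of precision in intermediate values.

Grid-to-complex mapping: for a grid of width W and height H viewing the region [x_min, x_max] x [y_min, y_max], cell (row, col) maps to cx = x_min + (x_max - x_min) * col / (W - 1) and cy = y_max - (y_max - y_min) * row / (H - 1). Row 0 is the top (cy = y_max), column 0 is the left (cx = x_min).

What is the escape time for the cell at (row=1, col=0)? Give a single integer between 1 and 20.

z_0 = 0 + 0i, c = -0.9200 + 1.0160i
Iter 1: z = -0.9200 + 1.0160i, |z|^2 = 1.8787
Iter 2: z = -1.1059 + -0.8534i, |z|^2 = 1.9513
Iter 3: z = -0.4254 + 2.9036i, |z|^2 = 8.6117
Escaped at iteration 3

Answer: 3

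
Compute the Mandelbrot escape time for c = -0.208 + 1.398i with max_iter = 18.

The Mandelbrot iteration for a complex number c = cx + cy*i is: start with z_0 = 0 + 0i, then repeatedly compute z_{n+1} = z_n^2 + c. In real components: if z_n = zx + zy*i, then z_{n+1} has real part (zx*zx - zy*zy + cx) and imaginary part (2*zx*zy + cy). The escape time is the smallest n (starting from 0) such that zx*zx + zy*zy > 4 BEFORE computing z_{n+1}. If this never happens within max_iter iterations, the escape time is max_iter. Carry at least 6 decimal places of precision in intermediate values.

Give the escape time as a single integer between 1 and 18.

Answer: 2

Derivation:
z_0 = 0 + 0i, c = -0.2080 + 1.3980i
Iter 1: z = -0.2080 + 1.3980i, |z|^2 = 1.9977
Iter 2: z = -2.1191 + 0.8164i, |z|^2 = 5.1573
Escaped at iteration 2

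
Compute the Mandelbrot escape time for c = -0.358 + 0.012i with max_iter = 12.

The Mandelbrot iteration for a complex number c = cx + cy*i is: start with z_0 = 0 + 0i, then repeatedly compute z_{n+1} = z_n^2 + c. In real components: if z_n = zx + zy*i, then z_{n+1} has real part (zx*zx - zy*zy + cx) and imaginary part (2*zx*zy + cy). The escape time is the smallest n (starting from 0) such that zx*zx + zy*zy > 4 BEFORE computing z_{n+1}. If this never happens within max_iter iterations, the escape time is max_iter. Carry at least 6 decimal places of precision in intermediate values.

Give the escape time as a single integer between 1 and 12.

z_0 = 0 + 0i, c = -0.3580 + 0.0120i
Iter 1: z = -0.3580 + 0.0120i, |z|^2 = 0.1283
Iter 2: z = -0.2300 + 0.0034i, |z|^2 = 0.0529
Iter 3: z = -0.3051 + 0.0104i, |z|^2 = 0.0932
Iter 4: z = -0.2650 + 0.0056i, |z|^2 = 0.0703
Iter 5: z = -0.2878 + 0.0090i, |z|^2 = 0.0829
Iter 6: z = -0.2753 + 0.0068i, |z|^2 = 0.0758
Iter 7: z = -0.2823 + 0.0083i, |z|^2 = 0.0798
Iter 8: z = -0.2784 + 0.0073i, |z|^2 = 0.0776
Iter 9: z = -0.2806 + 0.0079i, |z|^2 = 0.0788
Iter 10: z = -0.2794 + 0.0076i, |z|^2 = 0.0781
Iter 11: z = -0.2800 + 0.0078i, |z|^2 = 0.0785

Answer: 12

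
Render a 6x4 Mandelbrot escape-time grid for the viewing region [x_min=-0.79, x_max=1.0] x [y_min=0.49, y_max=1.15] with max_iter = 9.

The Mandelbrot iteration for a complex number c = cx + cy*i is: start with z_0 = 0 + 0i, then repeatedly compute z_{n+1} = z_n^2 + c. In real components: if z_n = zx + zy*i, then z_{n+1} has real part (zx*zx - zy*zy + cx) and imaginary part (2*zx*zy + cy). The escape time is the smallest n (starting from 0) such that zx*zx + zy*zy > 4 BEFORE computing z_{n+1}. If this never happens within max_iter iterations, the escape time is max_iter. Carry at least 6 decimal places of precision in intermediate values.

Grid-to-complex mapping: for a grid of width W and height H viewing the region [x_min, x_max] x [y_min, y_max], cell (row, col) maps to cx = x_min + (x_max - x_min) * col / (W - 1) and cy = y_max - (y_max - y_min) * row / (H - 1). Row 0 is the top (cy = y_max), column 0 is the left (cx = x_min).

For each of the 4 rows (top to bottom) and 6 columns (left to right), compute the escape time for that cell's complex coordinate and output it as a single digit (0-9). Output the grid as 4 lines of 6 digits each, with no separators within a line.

Answer: 334222
359422
479632
699932

Derivation:
(row=0, col=0): c = -0.7900 + 1.1500i → escape time 3
(row=0, col=1): c = -0.4320 + 1.1500i → escape time 3
(row=0, col=2): c = -0.0740 + 1.1500i → escape time 4
(row=0, col=3): c = 0.2840 + 1.1500i → escape time 2
(row=0, col=4): c = 0.6420 + 1.1500i → escape time 2
(row=0, col=5): c = 1.0000 + 1.1500i → escape time 2
(row=1, col=0): c = -0.7900 + 0.9300i → escape time 3
(row=1, col=1): c = -0.4320 + 0.9300i → escape time 5
(row=1, col=2): c = -0.0740 + 0.9300i → escape time 9
(row=1, col=3): c = 0.2840 + 0.9300i → escape time 4
(row=1, col=4): c = 0.6420 + 0.9300i → escape time 2
(row=1, col=5): c = 1.0000 + 0.9300i → escape time 2
(row=2, col=0): c = -0.7900 + 0.7100i → escape time 4
(row=2, col=1): c = -0.4320 + 0.7100i → escape time 7
(row=2, col=2): c = -0.0740 + 0.7100i → escape time 9
(row=2, col=3): c = 0.2840 + 0.7100i → escape time 6
(row=2, col=4): c = 0.6420 + 0.7100i → escape time 3
(row=2, col=5): c = 1.0000 + 0.7100i → escape time 2
(row=3, col=0): c = -0.7900 + 0.4900i → escape time 6
(row=3, col=1): c = -0.4320 + 0.4900i → escape time 9
(row=3, col=2): c = -0.0740 + 0.4900i → escape time 9
(row=3, col=3): c = 0.2840 + 0.4900i → escape time 9
(row=3, col=4): c = 0.6420 + 0.4900i → escape time 3
(row=3, col=5): c = 1.0000 + 0.4900i → escape time 2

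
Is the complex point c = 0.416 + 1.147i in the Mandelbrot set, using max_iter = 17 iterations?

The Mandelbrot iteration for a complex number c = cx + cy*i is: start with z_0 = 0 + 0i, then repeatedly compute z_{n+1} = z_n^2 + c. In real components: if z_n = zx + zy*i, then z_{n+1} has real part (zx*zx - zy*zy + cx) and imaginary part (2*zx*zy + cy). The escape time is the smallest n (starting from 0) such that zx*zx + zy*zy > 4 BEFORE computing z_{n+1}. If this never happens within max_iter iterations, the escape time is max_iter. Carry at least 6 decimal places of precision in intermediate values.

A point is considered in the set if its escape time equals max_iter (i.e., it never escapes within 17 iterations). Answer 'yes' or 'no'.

Answer: no

Derivation:
z_0 = 0 + 0i, c = 0.4160 + 1.1470i
Iter 1: z = 0.4160 + 1.1470i, |z|^2 = 1.4887
Iter 2: z = -0.7266 + 2.1013i, |z|^2 = 4.9434
Escaped at iteration 2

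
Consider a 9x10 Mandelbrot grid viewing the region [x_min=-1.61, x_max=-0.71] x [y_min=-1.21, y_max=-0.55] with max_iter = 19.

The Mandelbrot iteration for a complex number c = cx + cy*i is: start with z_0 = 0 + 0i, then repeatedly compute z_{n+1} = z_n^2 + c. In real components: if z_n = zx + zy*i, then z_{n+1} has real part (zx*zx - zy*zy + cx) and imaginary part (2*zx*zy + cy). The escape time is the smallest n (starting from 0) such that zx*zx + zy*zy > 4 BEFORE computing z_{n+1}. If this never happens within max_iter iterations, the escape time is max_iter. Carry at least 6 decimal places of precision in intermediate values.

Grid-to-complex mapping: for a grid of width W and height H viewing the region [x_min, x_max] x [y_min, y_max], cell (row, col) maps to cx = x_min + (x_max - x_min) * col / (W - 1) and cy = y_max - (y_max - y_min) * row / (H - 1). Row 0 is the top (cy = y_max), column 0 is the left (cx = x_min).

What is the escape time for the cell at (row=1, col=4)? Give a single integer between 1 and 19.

Answer: 3

Derivation:
z_0 = 0 + 0i, c = -1.1600 + -0.6233i
Iter 1: z = -1.1600 + -0.6233i, |z|^2 = 1.7341
Iter 2: z = -0.2029 + 0.8228i, |z|^2 = 0.7182
Iter 3: z = -1.7958 + -0.9573i, |z|^2 = 4.1414
Escaped at iteration 3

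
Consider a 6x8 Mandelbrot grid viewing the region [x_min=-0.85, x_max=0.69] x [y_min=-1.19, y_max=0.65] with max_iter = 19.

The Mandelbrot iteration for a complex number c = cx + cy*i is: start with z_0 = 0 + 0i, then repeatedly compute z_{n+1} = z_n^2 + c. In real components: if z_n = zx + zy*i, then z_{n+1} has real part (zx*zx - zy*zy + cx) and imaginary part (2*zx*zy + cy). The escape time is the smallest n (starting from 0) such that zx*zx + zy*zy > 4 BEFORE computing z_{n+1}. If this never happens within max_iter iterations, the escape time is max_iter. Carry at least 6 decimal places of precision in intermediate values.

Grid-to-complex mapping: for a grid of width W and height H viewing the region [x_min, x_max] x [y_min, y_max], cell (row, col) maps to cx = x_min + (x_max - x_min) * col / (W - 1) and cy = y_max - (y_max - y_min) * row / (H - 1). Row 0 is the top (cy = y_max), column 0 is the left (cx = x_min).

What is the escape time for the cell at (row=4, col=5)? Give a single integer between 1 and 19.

Answer: 3

Derivation:
z_0 = 0 + 0i, c = 0.6900 + -0.4014i
Iter 1: z = 0.6900 + -0.4014i, |z|^2 = 0.6372
Iter 2: z = 1.0050 + -0.9554i, |z|^2 = 1.9227
Iter 3: z = 0.7871 + -2.3217i, |z|^2 = 6.0099
Escaped at iteration 3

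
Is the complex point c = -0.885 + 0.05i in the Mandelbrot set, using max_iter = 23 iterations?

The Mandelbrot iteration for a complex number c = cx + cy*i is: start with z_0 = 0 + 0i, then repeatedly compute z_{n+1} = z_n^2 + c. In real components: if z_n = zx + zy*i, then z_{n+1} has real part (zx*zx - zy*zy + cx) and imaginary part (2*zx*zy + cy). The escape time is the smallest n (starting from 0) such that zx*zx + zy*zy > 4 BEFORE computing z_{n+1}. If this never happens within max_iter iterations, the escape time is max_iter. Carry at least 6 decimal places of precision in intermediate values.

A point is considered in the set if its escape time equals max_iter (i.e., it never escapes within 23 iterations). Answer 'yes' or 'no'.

Answer: yes

Derivation:
z_0 = 0 + 0i, c = -0.8850 + 0.0500i
Iter 1: z = -0.8850 + 0.0500i, |z|^2 = 0.7857
Iter 2: z = -0.1043 + -0.0385i, |z|^2 = 0.0124
Iter 3: z = -0.8756 + 0.0580i, |z|^2 = 0.7701
Iter 4: z = -0.1217 + -0.0516i, |z|^2 = 0.0175
Iter 5: z = -0.8729 + 0.0626i, |z|^2 = 0.7658
Iter 6: z = -0.1270 + -0.0592i, |z|^2 = 0.0196
Iter 7: z = -0.8724 + 0.0650i, |z|^2 = 0.7653
Iter 8: z = -0.1282 + -0.0635i, |z|^2 = 0.0205
Iter 9: z = -0.8726 + 0.0663i, |z|^2 = 0.7658
Iter 10: z = -0.1280 + -0.0657i, |z|^2 = 0.0207
Iter 11: z = -0.8729 + 0.0668i, |z|^2 = 0.7665
Iter 12: z = -0.1274 + -0.0666i, |z|^2 = 0.0207
Iter 13: z = -0.8732 + 0.0670i, |z|^2 = 0.7670
Iter 14: z = -0.1270 + -0.0670i, |z|^2 = 0.0206
Iter 15: z = -0.8734 + 0.0670i, |z|^2 = 0.7672
Iter 16: z = -0.1267 + -0.0671i, |z|^2 = 0.0206
Iter 17: z = -0.8734 + 0.0670i, |z|^2 = 0.7674
Iter 18: z = -0.1266 + -0.0670i, |z|^2 = 0.0205
Iter 19: z = -0.8735 + 0.0670i, |z|^2 = 0.7674
Iter 20: z = -0.1265 + -0.0670i, |z|^2 = 0.0205
Iter 21: z = -0.8735 + 0.0670i, |z|^2 = 0.7674
Iter 22: z = -0.1265 + -0.0670i, |z|^2 = 0.0205
Did not escape in 23 iterations → in set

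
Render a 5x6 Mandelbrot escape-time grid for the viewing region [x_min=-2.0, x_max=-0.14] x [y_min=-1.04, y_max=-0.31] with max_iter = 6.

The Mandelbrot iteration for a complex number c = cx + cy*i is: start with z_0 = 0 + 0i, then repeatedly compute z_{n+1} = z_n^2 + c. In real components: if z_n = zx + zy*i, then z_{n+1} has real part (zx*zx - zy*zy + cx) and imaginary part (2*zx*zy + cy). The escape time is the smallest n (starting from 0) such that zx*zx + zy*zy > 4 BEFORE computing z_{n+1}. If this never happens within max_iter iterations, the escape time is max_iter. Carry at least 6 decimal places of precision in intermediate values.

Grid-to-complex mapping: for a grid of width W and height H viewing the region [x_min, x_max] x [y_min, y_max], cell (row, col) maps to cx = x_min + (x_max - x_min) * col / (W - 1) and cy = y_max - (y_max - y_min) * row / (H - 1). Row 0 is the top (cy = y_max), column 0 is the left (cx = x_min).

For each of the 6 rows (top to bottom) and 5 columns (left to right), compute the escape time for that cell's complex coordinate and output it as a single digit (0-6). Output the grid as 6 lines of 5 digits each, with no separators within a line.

(row=0, col=0): c = -2.0000 + -0.3100i → escape time 1
(row=0, col=1): c = -1.5350 + -0.3100i → escape time 4
(row=0, col=2): c = -1.0700 + -0.3100i → escape time 6
(row=0, col=3): c = -0.6050 + -0.3100i → escape time 6
(row=0, col=4): c = -0.1400 + -0.3100i → escape time 6
(row=1, col=0): c = -2.0000 + -0.4560i → escape time 1
(row=1, col=1): c = -1.5350 + -0.4560i → escape time 3
(row=1, col=2): c = -1.0700 + -0.4560i → escape time 5
(row=1, col=3): c = -0.6050 + -0.4560i → escape time 6
(row=1, col=4): c = -0.1400 + -0.4560i → escape time 6
(row=2, col=0): c = -2.0000 + -0.6020i → escape time 1
(row=2, col=1): c = -1.5350 + -0.6020i → escape time 3
(row=2, col=2): c = -1.0700 + -0.6020i → escape time 4
(row=2, col=3): c = -0.6050 + -0.6020i → escape time 6
(row=2, col=4): c = -0.1400 + -0.6020i → escape time 6
(row=3, col=0): c = -2.0000 + -0.7480i → escape time 1
(row=3, col=1): c = -1.5350 + -0.7480i → escape time 3
(row=3, col=2): c = -1.0700 + -0.7480i → escape time 3
(row=3, col=3): c = -0.6050 + -0.7480i → escape time 5
(row=3, col=4): c = -0.1400 + -0.7480i → escape time 6
(row=4, col=0): c = -2.0000 + -0.8940i → escape time 1
(row=4, col=1): c = -1.5350 + -0.8940i → escape time 3
(row=4, col=2): c = -1.0700 + -0.8940i → escape time 3
(row=4, col=3): c = -0.6050 + -0.8940i → escape time 4
(row=4, col=4): c = -0.1400 + -0.8940i → escape time 6
(row=5, col=0): c = -2.0000 + -1.0400i → escape time 1
(row=5, col=1): c = -1.5350 + -1.0400i → escape time 2
(row=5, col=2): c = -1.0700 + -1.0400i → escape time 3
(row=5, col=3): c = -0.6050 + -1.0400i → escape time 4
(row=5, col=4): c = -0.1400 + -1.0400i → escape time 6

Answer: 14666
13566
13466
13356
13346
12346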